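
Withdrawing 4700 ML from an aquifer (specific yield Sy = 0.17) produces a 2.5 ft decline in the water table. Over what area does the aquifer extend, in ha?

A ≈ 3630 ha

Δh = 2.5 ft = 0.762 m
ΔV = 4700 ML = 4.7 × 10^6 m³
A = ΔV / (Sy × Δh) = 4.7 × 10^6 / (0.17 × 0.762) = 3.628 × 10^7 m²
A = 3.628 × 10^7 m² = 3628 ha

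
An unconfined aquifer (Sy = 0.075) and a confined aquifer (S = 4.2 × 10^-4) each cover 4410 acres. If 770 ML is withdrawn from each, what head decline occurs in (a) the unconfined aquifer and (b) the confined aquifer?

A = 4410 acres = 1.785 × 10^7 m²
ΔV = 770 ML = 7.7 × 10^5 m³
Unconfined: Δh_u = ΔV/(Sy·A) = 7.7 × 10^5/(0.075 × 1.785 × 10^7) = 0.5753 m
Confined: Δh_c = ΔV/(S·A) = 7.7 × 10^5/(4.2 × 10^-4 × 1.785 × 10^7) = 102.7 m

Δh_u ≈ 0.575 m; Δh_c ≈ 103 m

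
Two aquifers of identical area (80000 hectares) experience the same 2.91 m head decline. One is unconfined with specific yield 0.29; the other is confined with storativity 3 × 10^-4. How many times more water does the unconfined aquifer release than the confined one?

ΔV_u / ΔV_c ≈ 967

A = 80000 hectares = 8 × 10^8 m²
Unconfined: ΔV_u = Sy × A × Δh = 0.29 × 8 × 10^8 × 2.91 = 6.751 × 10^8 m³
Confined: ΔV_c = S × A × Δh = 3 × 10^-4 × 8 × 10^8 × 2.91 = 6.984 × 10^5 m³
Ratio = ΔV_u / ΔV_c = Sy / S = 0.29 / 3 × 10^-4 = 966.7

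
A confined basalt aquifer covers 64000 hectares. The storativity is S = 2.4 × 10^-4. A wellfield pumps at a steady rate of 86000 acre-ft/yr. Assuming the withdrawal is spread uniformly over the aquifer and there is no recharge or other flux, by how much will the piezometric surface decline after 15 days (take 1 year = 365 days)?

Δh ≈ 28.4 m

A = 64000 hectares = 6.4 × 10^8 m²
Q = 86000 acre-ft/yr = 2.906 × 10^5 m³/d
ΔV = Q × t = 2.906 × 10^5 m³/d × 15 d = 4.359 × 10^6 m³
Δh = ΔV / (S × A) = 4.359 × 10^6 / (2.4 × 10^-4 × 6.4 × 10^8) = 28.38 m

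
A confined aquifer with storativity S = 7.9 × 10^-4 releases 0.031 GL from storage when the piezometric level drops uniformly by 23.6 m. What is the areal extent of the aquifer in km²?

ΔV = 0.031 GL = 31000 m³
A = ΔV / (S × Δh) = 31000 / (7.9 × 10^-4 × 23.6) = 1.663 × 10^6 m²
A = 1.663 × 10^6 m² = 1.663 km²

A ≈ 1.66 km²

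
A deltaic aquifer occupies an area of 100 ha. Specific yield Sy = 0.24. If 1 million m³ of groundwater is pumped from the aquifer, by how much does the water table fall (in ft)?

A = 100 ha = 1 × 10^6 m²
ΔV = 1 million m³ = 1 × 10^6 m³
Δh = ΔV / (Sy × A) = 1 × 10^6 m³ / (0.24 × 1 × 10^6 m²) = 4.167 m
Δh = 4.167 m = 13.67 ft

Δh ≈ 13.7 ft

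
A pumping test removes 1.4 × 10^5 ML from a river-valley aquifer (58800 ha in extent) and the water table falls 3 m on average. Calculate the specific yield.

A = 58800 ha = 5.88 × 10^8 m²
ΔV = 1.4 × 10^5 ML = 1.4 × 10^8 m³
Sy = ΔV / (A × Δh) = 1.4 × 10^8 m³ / (5.88 × 10^8 m² × 3 m) = 0.07937

Sy ≈ 0.079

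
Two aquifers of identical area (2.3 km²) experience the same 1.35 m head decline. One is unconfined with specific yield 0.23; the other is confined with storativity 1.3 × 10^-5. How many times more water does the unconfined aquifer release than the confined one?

ΔV_u / ΔV_c ≈ 17700

A = 2.3 km² = 2.3 × 10^6 m²
Unconfined: ΔV_u = Sy × A × Δh = 0.23 × 2.3 × 10^6 × 1.35 = 7.141 × 10^5 m³
Confined: ΔV_c = S × A × Δh = 1.3 × 10^-5 × 2.3 × 10^6 × 1.35 = 40.37 m³
Ratio = ΔV_u / ΔV_c = Sy / S = 0.23 / 1.3 × 10^-5 = 17690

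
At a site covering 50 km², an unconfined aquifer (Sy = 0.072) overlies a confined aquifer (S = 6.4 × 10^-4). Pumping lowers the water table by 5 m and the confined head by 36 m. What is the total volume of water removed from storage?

A = 50 km² = 5 × 10^7 m²
Unconfined: ΔV_u = Sy × A × Δh_u = 0.072 × 5 × 10^7 × 5 = 1.8 × 10^7 m³
Confined: ΔV_c = S × A × Δh_c = 6.4 × 10^-4 × 5 × 10^7 × 36 = 1.152 × 10^6 m³
Total ΔV = 1.8 × 10^7 + 1.152 × 10^6 = 1.915 × 10^7 m³

ΔV ≈ 1.92 × 10^7 m³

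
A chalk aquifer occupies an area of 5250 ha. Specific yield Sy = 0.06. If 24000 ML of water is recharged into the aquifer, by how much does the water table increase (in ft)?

Δh ≈ 25 ft

A = 5250 ha = 5.25 × 10^7 m²
ΔV = 24000 ML = 2.4 × 10^7 m³
Δh = ΔV / (Sy × A) = 2.4 × 10^7 m³ / (0.06 × 5.25 × 10^7 m²) = 7.619 m
Δh = 7.619 m = 25 ft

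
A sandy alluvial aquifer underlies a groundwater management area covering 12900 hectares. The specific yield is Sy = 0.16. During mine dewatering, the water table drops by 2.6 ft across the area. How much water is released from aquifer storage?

A = 12900 hectares = 1.29 × 10^8 m²
Δh = 2.6 ft = 0.7925 m
ΔV = Sy × A × Δh = 0.16 × 1.29 × 10^8 m² × 0.7925 m = 1.636 × 10^7 m³

ΔV ≈ 1.64 × 10^7 m³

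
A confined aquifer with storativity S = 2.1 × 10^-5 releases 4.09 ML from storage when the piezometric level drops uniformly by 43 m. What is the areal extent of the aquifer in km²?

ΔV = 4.09 ML = 4090 m³
A = ΔV / (S × Δh) = 4090 / (2.1 × 10^-5 × 43) = 4.529 × 10^6 m²
A = 4.529 × 10^6 m² = 4.529 km²

A ≈ 4.53 km²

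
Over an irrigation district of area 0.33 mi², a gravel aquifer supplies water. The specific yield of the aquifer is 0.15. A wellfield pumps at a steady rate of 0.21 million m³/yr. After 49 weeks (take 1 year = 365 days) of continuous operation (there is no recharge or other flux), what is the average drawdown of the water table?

Δh ≈ 1.54 m

A = 0.33 mi² = 8.547 × 10^5 m²
Q = 0.21 million m³/yr = 575.3 m³/d
t = 49 weeks = 343 d
ΔV = Q × t = 575.3 m³/d × 343 d = 1.973 × 10^5 m³
Δh = ΔV / (Sy × A) = 1.973 × 10^5 / (0.15 × 8.547 × 10^5) = 1.539 m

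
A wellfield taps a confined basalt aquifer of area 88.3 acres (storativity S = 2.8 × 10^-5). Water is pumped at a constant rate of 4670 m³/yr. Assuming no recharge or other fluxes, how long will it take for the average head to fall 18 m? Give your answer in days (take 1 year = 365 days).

t ≈ 14.1 days

A = 88.3 acres = 3.573 × 10^5 m²
ΔV = S × A × Δh = 2.8 × 10^-5 × 3.573 × 10^5 × 18 = 180.1 m³
Q = 4670 m³/yr = 12.79 m³/d
t = ΔV / Q = 180.1 m³ / 12.79 m³/d = 14.08 d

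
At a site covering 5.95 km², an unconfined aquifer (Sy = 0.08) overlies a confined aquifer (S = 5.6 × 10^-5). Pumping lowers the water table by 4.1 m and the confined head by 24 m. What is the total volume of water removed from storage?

A = 5.95 km² = 5.95 × 10^6 m²
Unconfined: ΔV_u = Sy × A × Δh_u = 0.08 × 5.95 × 10^6 × 4.1 = 1.952 × 10^6 m³
Confined: ΔV_c = S × A × Δh_c = 5.6 × 10^-5 × 5.95 × 10^6 × 24 = 7997 m³
Total ΔV = 1.952 × 10^6 + 7997 = 1.96 × 10^6 m³

ΔV ≈ 1.96 × 10^6 m³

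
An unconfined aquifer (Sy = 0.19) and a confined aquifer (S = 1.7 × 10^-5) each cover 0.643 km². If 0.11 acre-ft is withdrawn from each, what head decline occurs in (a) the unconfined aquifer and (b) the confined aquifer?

Δh_u ≈ 0.00111 m; Δh_c ≈ 12.4 m

A = 0.643 km² = 6.43 × 10^5 m²
ΔV = 0.11 acre-ft = 135.7 m³
Unconfined: Δh_u = ΔV/(Sy·A) = 135.7/(0.19 × 6.43 × 10^5) = 0.001111 m
Confined: Δh_c = ΔV/(S·A) = 135.7/(1.7 × 10^-5 × 6.43 × 10^5) = 12.41 m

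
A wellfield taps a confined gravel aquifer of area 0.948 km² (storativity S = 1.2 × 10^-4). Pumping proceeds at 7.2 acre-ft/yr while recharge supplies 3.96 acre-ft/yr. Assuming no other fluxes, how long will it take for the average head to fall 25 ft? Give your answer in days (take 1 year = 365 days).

A = 0.948 km² = 9.48 × 10^5 m²
Δh = 25 ft = 7.62 m
ΔV = S × A × Δh = 1.2 × 10^-4 × 9.48 × 10^5 × 7.62 = 866.9 m³
Net withdrawal = 7.2 − 3.96 = 3.24 acre-ft/yr = 10.95 m³/d
t = ΔV / Q = 866.9 m³ / 10.95 m³/d = 79.17 d

t ≈ 79.2 days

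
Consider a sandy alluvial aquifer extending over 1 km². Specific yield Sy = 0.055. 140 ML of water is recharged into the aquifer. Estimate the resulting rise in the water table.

A = 1 km² = 1 × 10^6 m²
ΔV = 140 ML = 1.4 × 10^5 m³
Δh = ΔV / (Sy × A) = 1.4 × 10^5 m³ / (0.055 × 1 × 10^6 m²) = 2.545 m

Δh ≈ 2.55 m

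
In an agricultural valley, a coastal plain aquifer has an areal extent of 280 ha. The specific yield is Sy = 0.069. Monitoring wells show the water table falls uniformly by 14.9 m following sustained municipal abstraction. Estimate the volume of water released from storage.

A = 280 ha = 2.8 × 10^6 m²
ΔV = Sy × A × Δh = 0.069 × 2.8 × 10^6 m² × 14.9 m = 2.879 × 10^6 m³

ΔV ≈ 2.88 × 10^6 m³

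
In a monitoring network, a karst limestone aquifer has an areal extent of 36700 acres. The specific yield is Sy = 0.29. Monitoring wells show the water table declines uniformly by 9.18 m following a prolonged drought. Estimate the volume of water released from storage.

A = 36700 acres = 1.485 × 10^8 m²
ΔV = Sy × A × Δh = 0.29 × 1.485 × 10^8 m² × 9.18 m = 3.954 × 10^8 m³

ΔV ≈ 3.95 × 10^8 m³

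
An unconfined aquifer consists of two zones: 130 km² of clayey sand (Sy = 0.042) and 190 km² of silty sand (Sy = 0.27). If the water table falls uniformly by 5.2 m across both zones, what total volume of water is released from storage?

A₁ = 130 km² = 1.3 × 10^8 m²; A₂ = 190 km² = 1.9 × 10^8 m²
ΔV₁ = 0.042 × 1.3 × 10^8 × 5.2 = 2.839 × 10^7 m³
ΔV₂ = 0.27 × 1.9 × 10^8 × 5.2 = 2.668 × 10^8 m³
ΔV = ΔV₁ + ΔV₂ = 2.952 × 10^8 m³

ΔV ≈ 2.95 × 10^8 m³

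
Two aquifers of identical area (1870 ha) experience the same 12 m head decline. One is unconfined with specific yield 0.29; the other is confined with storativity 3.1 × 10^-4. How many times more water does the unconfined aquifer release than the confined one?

A = 1870 ha = 1.87 × 10^7 m²
Unconfined: ΔV_u = Sy × A × Δh = 0.29 × 1.87 × 10^7 × 12 = 6.508 × 10^7 m³
Confined: ΔV_c = S × A × Δh = 3.1 × 10^-4 × 1.87 × 10^7 × 12 = 69560 m³
Ratio = ΔV_u / ΔV_c = Sy / S = 0.29 / 3.1 × 10^-4 = 935.5

ΔV_u / ΔV_c ≈ 935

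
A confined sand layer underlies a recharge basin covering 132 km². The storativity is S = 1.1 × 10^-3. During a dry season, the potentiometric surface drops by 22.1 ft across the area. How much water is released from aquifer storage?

ΔV ≈ 9.78 × 10^5 m³

A = 132 km² = 1.32 × 10^8 m²
Δh = 22.1 ft = 6.736 m
ΔV = S × A × Δh = 0.0011 × 1.32 × 10^8 m² × 6.736 m = 9.781 × 10^5 m³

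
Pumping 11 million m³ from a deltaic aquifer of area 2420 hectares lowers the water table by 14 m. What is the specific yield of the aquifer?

Sy ≈ 0.032

A = 2420 hectares = 2.42 × 10^7 m²
ΔV = 11 million m³ = 1.1 × 10^7 m³
Sy = ΔV / (A × Δh) = 1.1 × 10^7 m³ / (2.42 × 10^7 m² × 14 m) = 0.03247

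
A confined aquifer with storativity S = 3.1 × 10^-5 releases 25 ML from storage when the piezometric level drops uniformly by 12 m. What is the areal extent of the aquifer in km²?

A ≈ 67.2 km²

ΔV = 25 ML = 25000 m³
A = ΔV / (S × Δh) = 25000 / (3.1 × 10^-5 × 12) = 6.72 × 10^7 m²
A = 6.72 × 10^7 m² = 67.2 km²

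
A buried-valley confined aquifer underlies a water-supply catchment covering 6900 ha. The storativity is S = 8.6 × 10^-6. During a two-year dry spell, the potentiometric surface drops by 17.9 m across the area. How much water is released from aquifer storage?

ΔV ≈ 10600 m³

A = 6900 ha = 6.9 × 10^7 m²
ΔV = S × A × Δh = 8.6 × 10^-6 × 6.9 × 10^7 m² × 17.9 m = 10620 m³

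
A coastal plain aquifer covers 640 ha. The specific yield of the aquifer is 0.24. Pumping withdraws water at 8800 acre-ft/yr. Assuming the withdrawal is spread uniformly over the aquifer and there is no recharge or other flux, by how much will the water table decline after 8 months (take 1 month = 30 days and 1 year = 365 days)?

Δh ≈ 4.65 m

A = 640 ha = 6.4 × 10^6 m²
Q = 8800 acre-ft/yr = 29740 m³/d
t = 8 months = 240 d
ΔV = Q × t = 29740 m³/d × 240 d = 7.137 × 10^6 m³
Δh = ΔV / (Sy × A) = 7.137 × 10^6 / (0.24 × 6.4 × 10^6) = 4.647 m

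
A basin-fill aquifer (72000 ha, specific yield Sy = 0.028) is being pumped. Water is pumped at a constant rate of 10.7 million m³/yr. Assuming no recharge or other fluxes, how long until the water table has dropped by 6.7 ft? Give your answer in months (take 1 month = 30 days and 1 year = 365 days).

A = 72000 ha = 7.2 × 10^8 m²
Δh = 6.7 ft = 2.042 m
ΔV = Sy × A × Δh = 0.028 × 7.2 × 10^8 × 2.042 = 4.117 × 10^7 m³
Q = 10.7 million m³/yr = 29320 m³/d
t = ΔV / Q = 4.117 × 10^7 m³ / 29320 m³/d = 1404 d
t = 1404 d ≈ 46.81 months

t ≈ 46.8 months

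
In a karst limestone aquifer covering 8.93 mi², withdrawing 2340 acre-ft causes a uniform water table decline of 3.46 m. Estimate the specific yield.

Sy ≈ 0.036

A = 8.93 mi² = 2.313 × 10^7 m²
ΔV = 2340 acre-ft = 2.886 × 10^6 m³
Sy = ΔV / (A × Δh) = 2.886 × 10^6 m³ / (2.313 × 10^7 m² × 3.46 m) = 0.03607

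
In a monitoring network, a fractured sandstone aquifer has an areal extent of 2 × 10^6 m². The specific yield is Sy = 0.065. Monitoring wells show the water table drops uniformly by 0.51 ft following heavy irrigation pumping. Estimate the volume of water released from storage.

ΔV ≈ 20200 m³

Δh = 0.51 ft = 0.1554 m
ΔV = Sy × A × Δh = 0.065 × 2 × 10^6 m² × 0.1554 m = 20210 m³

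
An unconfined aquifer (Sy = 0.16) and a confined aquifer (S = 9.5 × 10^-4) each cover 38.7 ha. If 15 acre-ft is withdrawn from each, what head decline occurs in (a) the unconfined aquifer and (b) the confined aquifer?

Δh_u ≈ 0.299 m; Δh_c ≈ 50.3 m

A = 38.7 ha = 3.87 × 10^5 m²
ΔV = 15 acre-ft = 18500 m³
Unconfined: Δh_u = ΔV/(Sy·A) = 18500/(0.16 × 3.87 × 10^5) = 0.2988 m
Confined: Δh_c = ΔV/(S·A) = 18500/(9.5 × 10^-4 × 3.87 × 10^5) = 50.33 m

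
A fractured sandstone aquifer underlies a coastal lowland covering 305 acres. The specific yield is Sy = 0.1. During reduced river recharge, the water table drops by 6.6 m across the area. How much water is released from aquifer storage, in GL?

A = 305 acres = 1.234 × 10^6 m²
ΔV = Sy × A × Δh = 0.1 × 1.234 × 10^6 m² × 6.6 m = 8.146 × 10^5 m³
ΔV = 8.146 × 10^5 m³ = 0.8146 GL

ΔV ≈ 0.815 GL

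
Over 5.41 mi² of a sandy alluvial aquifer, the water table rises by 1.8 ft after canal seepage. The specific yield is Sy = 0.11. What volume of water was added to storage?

A = 5.41 mi² = 1.401 × 10^7 m²
Δh = 1.8 ft = 0.5486 m
ΔV = Sy × A × Δh = 0.11 × 1.401 × 10^7 m² × 0.5486 m = 8.456 × 10^5 m³

ΔV ≈ 8.46 × 10^5 m³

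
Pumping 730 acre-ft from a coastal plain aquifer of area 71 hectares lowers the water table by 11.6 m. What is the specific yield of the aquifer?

A = 71 hectares = 7.1 × 10^5 m²
ΔV = 730 acre-ft = 9.004 × 10^5 m³
Sy = ΔV / (A × Δh) = 9.004 × 10^5 m³ / (7.1 × 10^5 m² × 11.6 m) = 0.1093

Sy ≈ 0.11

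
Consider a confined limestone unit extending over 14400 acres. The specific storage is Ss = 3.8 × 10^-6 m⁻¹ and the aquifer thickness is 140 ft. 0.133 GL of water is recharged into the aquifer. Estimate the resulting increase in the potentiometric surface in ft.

b = 140 ft = 42.67 m
S = Ss × b = 3.8 × 10^-6 m⁻¹ × 42.67 m = 1.622 × 10^-4
A = 14400 acres = 5.827 × 10^7 m²
ΔV = 0.133 GL = 1.33 × 10^5 m³
Δh = ΔV / (S × A) = 1.33 × 10^5 m³ / (1.622 × 10^-4 × 5.827 × 10^7 m²) = 14.07 m
Δh = 14.07 m = 46.18 ft

Δh ≈ 46.2 ft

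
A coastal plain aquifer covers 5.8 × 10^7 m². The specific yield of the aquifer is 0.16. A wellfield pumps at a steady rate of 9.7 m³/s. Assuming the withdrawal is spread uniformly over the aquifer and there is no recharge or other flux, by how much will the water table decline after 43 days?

Q = 9.7 m³/s = 8.381 × 10^5 m³/d
ΔV = Q × t = 8.381 × 10^5 m³/d × 43 d = 3.604 × 10^7 m³
Δh = ΔV / (Sy × A) = 3.604 × 10^7 / (0.16 × 5.8 × 10^7) = 3.883 m

Δh ≈ 3.88 m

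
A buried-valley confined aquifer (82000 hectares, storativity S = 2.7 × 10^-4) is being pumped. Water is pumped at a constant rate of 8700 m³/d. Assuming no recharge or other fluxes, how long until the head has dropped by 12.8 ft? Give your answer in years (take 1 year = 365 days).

A = 82000 hectares = 8.2 × 10^8 m²
Δh = 12.8 ft = 3.901 m
ΔV = S × A × Δh = 2.7 × 10^-4 × 8.2 × 10^8 × 3.901 = 8.638 × 10^5 m³
t = ΔV / Q = 8.638 × 10^5 m³ / 8700 m³/d = 99.28 d
t = 99.28 d ≈ 0.272 years

t ≈ 0.272 years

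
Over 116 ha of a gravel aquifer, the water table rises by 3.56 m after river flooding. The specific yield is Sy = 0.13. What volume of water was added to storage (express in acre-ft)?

ΔV ≈ 435 acre-ft

A = 116 ha = 1.16 × 10^6 m²
ΔV = Sy × A × Δh = 0.13 × 1.16 × 10^6 m² × 3.56 m = 5.368 × 10^5 m³
ΔV = 5.368 × 10^5 m³ = 435.2 acre-ft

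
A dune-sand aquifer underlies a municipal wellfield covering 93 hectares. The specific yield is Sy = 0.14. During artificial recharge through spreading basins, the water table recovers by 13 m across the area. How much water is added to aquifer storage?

A = 93 hectares = 9.3 × 10^5 m²
ΔV = Sy × A × Δh = 0.14 × 9.3 × 10^5 m² × 13 m = 1.693 × 10^6 m³

ΔV ≈ 1.69 × 10^6 m³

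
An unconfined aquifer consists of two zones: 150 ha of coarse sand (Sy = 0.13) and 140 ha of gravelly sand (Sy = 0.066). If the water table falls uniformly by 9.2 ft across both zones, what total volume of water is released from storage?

ΔV ≈ 8.06 × 10^5 m³

A₁ = 150 ha = 1.5 × 10^6 m²; A₂ = 140 ha = 1.4 × 10^6 m²
Δh = 9.2 ft = 2.804 m
ΔV₁ = 0.13 × 1.5 × 10^6 × 2.804 = 5.468 × 10^5 m³
ΔV₂ = 0.066 × 1.4 × 10^6 × 2.804 = 2.591 × 10^5 m³
ΔV = ΔV₁ + ΔV₂ = 8.059 × 10^5 m³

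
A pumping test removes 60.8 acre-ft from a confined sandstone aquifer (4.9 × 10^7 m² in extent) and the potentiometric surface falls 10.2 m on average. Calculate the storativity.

ΔV = 60.8 acre-ft = 75000 m³
S = ΔV / (A × Δh) = 75000 m³ / (4.9 × 10^7 m² × 10.2 m) = 1.501 × 10^-4

S ≈ 1.5 × 10^-4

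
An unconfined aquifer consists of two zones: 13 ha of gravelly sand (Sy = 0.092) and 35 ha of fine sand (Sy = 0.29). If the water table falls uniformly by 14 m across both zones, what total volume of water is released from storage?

ΔV ≈ 1.59 × 10^6 m³

A₁ = 13 ha = 1.3 × 10^5 m²; A₂ = 35 ha = 3.5 × 10^5 m²
ΔV₁ = 0.092 × 1.3 × 10^5 × 14 = 1.674 × 10^5 m³
ΔV₂ = 0.29 × 3.5 × 10^5 × 14 = 1.421 × 10^6 m³
ΔV = ΔV₁ + ΔV₂ = 1.588 × 10^6 m³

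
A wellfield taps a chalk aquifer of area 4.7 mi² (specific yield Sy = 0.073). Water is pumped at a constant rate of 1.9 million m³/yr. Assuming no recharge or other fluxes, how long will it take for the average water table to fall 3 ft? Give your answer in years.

A = 4.7 mi² = 1.217 × 10^7 m²
Δh = 3 ft = 0.9144 m
ΔV = Sy × A × Δh = 0.073 × 1.217 × 10^7 × 0.9144 = 8.126 × 10^5 m³
Q = 1.9 million m³/yr = 5205 m³/d
t = ΔV / Q = 8.126 × 10^5 m³ / 5205 m³/d = 156.1 d
t = 156.1 d ≈ 0.4277 years

t ≈ 0.428 years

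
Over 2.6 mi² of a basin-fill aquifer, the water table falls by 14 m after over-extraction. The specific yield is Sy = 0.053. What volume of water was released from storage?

A = 2.6 mi² = 6.734 × 10^6 m²
ΔV = Sy × A × Δh = 0.053 × 6.734 × 10^6 m² × 14 m = 4.997 × 10^6 m³

ΔV ≈ 5 × 10^6 m³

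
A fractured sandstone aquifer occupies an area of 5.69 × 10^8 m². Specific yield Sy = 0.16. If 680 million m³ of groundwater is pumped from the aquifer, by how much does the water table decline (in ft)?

Δh ≈ 24.5 ft

ΔV = 680 million m³ = 6.8 × 10^8 m³
Δh = ΔV / (Sy × A) = 6.8 × 10^8 m³ / (0.16 × 5.69 × 10^8 m²) = 7.469 m
Δh = 7.469 m = 24.51 ft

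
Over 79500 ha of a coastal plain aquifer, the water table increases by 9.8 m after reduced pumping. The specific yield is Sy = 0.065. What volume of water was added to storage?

A = 79500 ha = 7.95 × 10^8 m²
ΔV = Sy × A × Δh = 0.065 × 7.95 × 10^8 m² × 9.8 m = 5.064 × 10^8 m³

ΔV ≈ 5.06 × 10^8 m³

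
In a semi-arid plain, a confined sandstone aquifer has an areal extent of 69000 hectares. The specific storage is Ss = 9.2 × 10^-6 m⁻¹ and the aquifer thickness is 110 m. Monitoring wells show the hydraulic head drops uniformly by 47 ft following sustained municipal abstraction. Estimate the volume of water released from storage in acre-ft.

ΔV ≈ 8110 acre-ft

S = Ss × b = 9.2 × 10^-6 m⁻¹ × 110 m = 1.012 × 10^-3
A = 69000 hectares = 6.9 × 10^8 m²
Δh = 47 ft = 14.33 m
ΔV = S × A × Δh = 0.001012 × 6.9 × 10^8 m² × 14.33 m = 1 × 10^7 m³
ΔV = 1 × 10^7 m³ = 8110 acre-ft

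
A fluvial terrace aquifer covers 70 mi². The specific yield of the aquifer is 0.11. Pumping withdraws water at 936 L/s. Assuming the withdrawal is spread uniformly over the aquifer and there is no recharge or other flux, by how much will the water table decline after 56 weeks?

Δh ≈ 1.59 m

A = 70 mi² = 1.813 × 10^8 m²
Q = 936 L/s = 80870 m³/d
t = 56 weeks = 392 d
ΔV = Q × t = 80870 m³/d × 392 d = 3.17 × 10^7 m³
Δh = ΔV / (Sy × A) = 3.17 × 10^7 / (0.11 × 1.813 × 10^8) = 1.59 m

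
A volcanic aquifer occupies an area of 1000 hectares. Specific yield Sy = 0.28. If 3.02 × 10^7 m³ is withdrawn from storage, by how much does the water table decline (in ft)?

Δh ≈ 35.4 ft

A = 1000 hectares = 1 × 10^7 m²
Δh = ΔV / (Sy × A) = 3.02 × 10^7 m³ / (0.28 × 1 × 10^7 m²) = 10.79 m
Δh = 10.79 m = 35.39 ft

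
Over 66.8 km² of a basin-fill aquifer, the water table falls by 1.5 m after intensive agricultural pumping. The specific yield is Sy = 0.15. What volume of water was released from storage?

A = 66.8 km² = 6.68 × 10^7 m²
ΔV = Sy × A × Δh = 0.15 × 6.68 × 10^7 m² × 1.5 m = 1.503 × 10^7 m³

ΔV ≈ 1.5 × 10^7 m³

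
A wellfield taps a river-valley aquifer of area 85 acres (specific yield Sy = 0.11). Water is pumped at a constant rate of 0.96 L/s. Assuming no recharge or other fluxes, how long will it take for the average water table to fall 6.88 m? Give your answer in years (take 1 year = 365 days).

A = 85 acres = 3.44 × 10^5 m²
ΔV = Sy × A × Δh = 0.11 × 3.44 × 10^5 × 6.88 = 2.603 × 10^5 m³
Q = 0.96 L/s = 82.94 m³/d
t = ΔV / Q = 2.603 × 10^5 m³ / 82.94 m³/d = 3139 d
t = 3139 d ≈ 8.599 years

t ≈ 8.6 years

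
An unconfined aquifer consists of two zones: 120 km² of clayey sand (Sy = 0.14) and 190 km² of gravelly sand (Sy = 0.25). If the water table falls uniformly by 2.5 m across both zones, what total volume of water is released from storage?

ΔV ≈ 1.61 × 10^8 m³

A₁ = 120 km² = 1.2 × 10^8 m²; A₂ = 190 km² = 1.9 × 10^8 m²
ΔV₁ = 0.14 × 1.2 × 10^8 × 2.5 = 4.2 × 10^7 m³
ΔV₂ = 0.25 × 1.9 × 10^8 × 2.5 = 1.188 × 10^8 m³
ΔV = ΔV₁ + ΔV₂ = 1.607 × 10^8 m³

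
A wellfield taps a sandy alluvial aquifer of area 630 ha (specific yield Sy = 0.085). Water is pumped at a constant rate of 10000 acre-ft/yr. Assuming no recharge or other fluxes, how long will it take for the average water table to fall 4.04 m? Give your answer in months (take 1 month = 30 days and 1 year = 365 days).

A = 630 ha = 6.3 × 10^6 m²
ΔV = Sy × A × Δh = 0.085 × 6.3 × 10^6 × 4.04 = 2.163 × 10^6 m³
Q = 10000 acre-ft/yr = 33790 m³/d
t = ΔV / Q = 2.163 × 10^6 m³ / 33790 m³/d = 64.02 d
t = 64.02 d ≈ 2.134 months

t ≈ 2.13 months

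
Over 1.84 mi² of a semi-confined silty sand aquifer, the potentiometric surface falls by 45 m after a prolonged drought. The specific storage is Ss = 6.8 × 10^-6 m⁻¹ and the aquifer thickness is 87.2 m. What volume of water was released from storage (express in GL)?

S = Ss × b = 6.8 × 10^-6 m⁻¹ × 87.2 m = 5.93 × 10^-4
A = 1.84 mi² = 4.766 × 10^6 m²
ΔV = S × A × Δh = 5.93 × 10^-4 × 4.766 × 10^6 m² × 45 m = 1.272 × 10^5 m³
ΔV = 1.272 × 10^5 m³ = 0.1272 GL

ΔV ≈ 0.127 GL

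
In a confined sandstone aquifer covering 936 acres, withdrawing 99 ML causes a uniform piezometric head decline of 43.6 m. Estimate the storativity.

A = 936 acres = 3.788 × 10^6 m²
ΔV = 99 ML = 99000 m³
S = ΔV / (A × Δh) = 99000 m³ / (3.788 × 10^6 m² × 43.6 m) = 5.995 × 10^-4

S ≈ 6 × 10^-4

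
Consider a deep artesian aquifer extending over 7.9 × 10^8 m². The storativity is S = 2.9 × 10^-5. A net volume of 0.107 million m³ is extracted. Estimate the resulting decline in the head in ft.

ΔV = 0.107 million m³ = 1.07 × 10^5 m³
Δh = ΔV / (S × A) = 1.07 × 10^5 m³ / (2.9 × 10^-5 × 7.9 × 10^8 m²) = 4.67 m
Δh = 4.67 m = 15.32 ft

Δh ≈ 15.3 ft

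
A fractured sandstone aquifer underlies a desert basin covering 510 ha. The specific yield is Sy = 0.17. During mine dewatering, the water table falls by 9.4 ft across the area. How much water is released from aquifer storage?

ΔV ≈ 2.48 × 10^6 m³

A = 510 ha = 5.1 × 10^6 m²
Δh = 9.4 ft = 2.865 m
ΔV = Sy × A × Δh = 0.17 × 5.1 × 10^6 m² × 2.865 m = 2.484 × 10^6 m³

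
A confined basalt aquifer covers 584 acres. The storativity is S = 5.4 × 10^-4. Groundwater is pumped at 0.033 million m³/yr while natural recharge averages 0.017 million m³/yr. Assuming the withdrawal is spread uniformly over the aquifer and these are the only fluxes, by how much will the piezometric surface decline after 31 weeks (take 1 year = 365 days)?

A = 584 acres = 2.363 × 10^6 m²
Net abstraction = 0.033 − 0.017 = 0.016 million m³/yr
Q_net = 0.016 million m³/yr = 43.84 m³/d
t = 31 weeks = 217 d
ΔV = Q × t = 43.84 m³/d × 217 d = 9512 m³
Δh = ΔV / (S × A) = 9512 / (5.4 × 10^-4 × 2.363 × 10^6) = 7.454 m

Δh ≈ 7.45 m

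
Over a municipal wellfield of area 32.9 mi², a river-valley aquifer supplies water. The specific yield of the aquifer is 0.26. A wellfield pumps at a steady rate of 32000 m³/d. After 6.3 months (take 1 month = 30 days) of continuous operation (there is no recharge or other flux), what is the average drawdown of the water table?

Δh ≈ 0.273 m

A = 32.9 mi² = 8.521 × 10^7 m²
t = 6.3 months = 189 d
ΔV = Q × t = 32000 m³/d × 189 d = 6.048 × 10^6 m³
Δh = ΔV / (Sy × A) = 6.048 × 10^6 / (0.26 × 8.521 × 10^7) = 0.273 m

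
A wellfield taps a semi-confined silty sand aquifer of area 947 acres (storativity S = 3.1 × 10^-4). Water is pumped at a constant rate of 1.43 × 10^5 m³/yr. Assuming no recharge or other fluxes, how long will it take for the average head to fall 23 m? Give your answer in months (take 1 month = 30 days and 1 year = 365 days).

t ≈ 2.32 months

A = 947 acres = 3.832 × 10^6 m²
ΔV = S × A × Δh = 3.1 × 10^-4 × 3.832 × 10^6 × 23 = 27320 m³
Q = 1.43 × 10^5 m³/yr = 391.8 m³/d
t = ΔV / Q = 27320 m³ / 391.8 m³/d = 69.75 d
t = 69.75 d ≈ 2.325 months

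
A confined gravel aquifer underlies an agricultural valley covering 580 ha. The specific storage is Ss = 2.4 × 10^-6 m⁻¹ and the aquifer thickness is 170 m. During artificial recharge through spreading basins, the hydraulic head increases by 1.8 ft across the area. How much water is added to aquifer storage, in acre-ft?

ΔV ≈ 1.05 acre-ft

S = Ss × b = 2.4 × 10^-6 m⁻¹ × 170 m = 4.08 × 10^-4
A = 580 ha = 5.8 × 10^6 m²
Δh = 1.8 ft = 0.5486 m
ΔV = S × A × Δh = 4.08 × 10^-4 × 5.8 × 10^6 m² × 0.5486 m = 1298 m³
ΔV = 1298 m³ = 1.053 acre-ft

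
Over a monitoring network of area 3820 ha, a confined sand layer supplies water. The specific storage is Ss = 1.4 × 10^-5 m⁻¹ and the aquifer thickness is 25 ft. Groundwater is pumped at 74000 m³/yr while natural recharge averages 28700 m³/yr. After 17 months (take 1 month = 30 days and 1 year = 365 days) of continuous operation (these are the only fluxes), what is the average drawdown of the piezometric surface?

Δh ≈ 15.5 m

b = 25 ft = 7.62 m
S = Ss × b = 1.4 × 10^-5 m⁻¹ × 7.62 m = 1.067 × 10^-4
A = 3820 ha = 3.82 × 10^7 m²
Net abstraction = 74000 − 28700 = 45300 m³/yr
Q_net = 45300 m³/yr = 124.1 m³/d
t = 17 months = 510 d
ΔV = Q × t = 124.1 m³/d × 510 d = 63300 m³
Δh = ΔV / (S × A) = 63300 / (1.067 × 10^-4 × 3.82 × 10^7) = 15.53 m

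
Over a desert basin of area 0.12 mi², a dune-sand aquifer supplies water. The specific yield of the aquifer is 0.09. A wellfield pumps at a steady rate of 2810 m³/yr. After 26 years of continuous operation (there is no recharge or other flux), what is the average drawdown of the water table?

Δh ≈ 2.61 m

A = 0.12 mi² = 3.108 × 10^5 m²
Q = 2810 m³/yr = 7.699 m³/d
t = 26 years = 9490 d
ΔV = Q × t = 7.699 m³/d × 9490 d = 73060 m³
Δh = ΔV / (Sy × A) = 73060 / (0.09 × 3.108 × 10^5) = 2.612 m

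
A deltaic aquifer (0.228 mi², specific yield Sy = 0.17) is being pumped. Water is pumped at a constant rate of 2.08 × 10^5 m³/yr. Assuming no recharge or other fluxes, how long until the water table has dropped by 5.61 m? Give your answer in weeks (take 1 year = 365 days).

t ≈ 141 weeks

A = 0.228 mi² = 5.905 × 10^5 m²
ΔV = Sy × A × Δh = 0.17 × 5.905 × 10^5 × 5.61 = 5.632 × 10^5 m³
Q = 2.08 × 10^5 m³/yr = 569.9 m³/d
t = ΔV / Q = 5.632 × 10^5 m³ / 569.9 m³/d = 988.3 d
t = 988.3 d ≈ 141.2 weeks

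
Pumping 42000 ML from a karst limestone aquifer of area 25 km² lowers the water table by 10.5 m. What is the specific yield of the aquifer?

Sy ≈ 0.16

A = 25 km² = 2.5 × 10^7 m²
ΔV = 42000 ML = 4.2 × 10^7 m³
Sy = ΔV / (A × Δh) = 4.2 × 10^7 m³ / (2.5 × 10^7 m² × 10.5 m) = 0.16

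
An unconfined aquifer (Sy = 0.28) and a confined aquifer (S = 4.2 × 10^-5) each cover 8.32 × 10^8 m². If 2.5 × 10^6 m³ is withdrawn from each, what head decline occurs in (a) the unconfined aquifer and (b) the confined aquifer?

Unconfined: Δh_u = ΔV/(Sy·A) = 2.5 × 10^6/(0.28 × 8.32 × 10^8) = 0.01073 m
Confined: Δh_c = ΔV/(S·A) = 2.5 × 10^6/(4.2 × 10^-5 × 8.32 × 10^8) = 71.54 m

Δh_u ≈ 0.0107 m; Δh_c ≈ 71.5 m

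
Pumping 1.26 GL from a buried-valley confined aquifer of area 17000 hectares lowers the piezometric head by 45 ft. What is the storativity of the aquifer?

A = 17000 hectares = 1.7 × 10^8 m²
Δh = 45 ft = 13.72 m
ΔV = 1.26 GL = 1.26 × 10^6 m³
S = ΔV / (A × Δh) = 1.26 × 10^6 m³ / (1.7 × 10^8 m² × 13.72 m) = 5.404 × 10^-4

S ≈ 5.4 × 10^-4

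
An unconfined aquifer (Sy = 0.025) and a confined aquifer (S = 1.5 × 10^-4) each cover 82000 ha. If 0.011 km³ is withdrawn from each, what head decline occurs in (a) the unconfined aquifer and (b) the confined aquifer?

A = 82000 ha = 8.2 × 10^8 m²
ΔV = 0.011 km³ = 1.1 × 10^7 m³
Unconfined: Δh_u = ΔV/(Sy·A) = 1.1 × 10^7/(0.025 × 8.2 × 10^8) = 0.5366 m
Confined: Δh_c = ΔV/(S·A) = 1.1 × 10^7/(1.5 × 10^-4 × 8.2 × 10^8) = 89.43 m

Δh_u ≈ 0.537 m; Δh_c ≈ 89.4 m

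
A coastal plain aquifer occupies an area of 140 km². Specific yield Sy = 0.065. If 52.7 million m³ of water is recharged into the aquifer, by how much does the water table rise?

A = 140 km² = 1.4 × 10^8 m²
ΔV = 52.7 million m³ = 5.27 × 10^7 m³
Δh = ΔV / (Sy × A) = 5.27 × 10^7 m³ / (0.065 × 1.4 × 10^8 m²) = 5.791 m

Δh ≈ 5.79 m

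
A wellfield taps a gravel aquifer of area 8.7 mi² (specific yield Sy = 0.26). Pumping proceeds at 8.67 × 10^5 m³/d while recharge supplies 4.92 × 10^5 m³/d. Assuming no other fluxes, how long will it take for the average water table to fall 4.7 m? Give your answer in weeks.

t ≈ 10.5 weeks

A = 8.7 mi² = 2.253 × 10^7 m²
ΔV = Sy × A × Δh = 0.26 × 2.253 × 10^7 × 4.7 = 2.754 × 10^7 m³
Net withdrawal = 8.67 × 10^5 − 4.92 × 10^5 = 3.75 × 10^5 m³/d
t = ΔV / Q = 2.754 × 10^7 m³ / 3.75 × 10^5 m³/d = 73.43 d
t = 73.43 d ≈ 10.49 weeks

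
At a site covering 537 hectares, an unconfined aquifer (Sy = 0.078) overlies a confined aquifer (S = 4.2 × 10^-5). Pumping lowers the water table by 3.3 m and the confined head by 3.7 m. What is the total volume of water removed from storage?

ΔV ≈ 1.38 × 10^6 m³

A = 537 hectares = 5.37 × 10^6 m²
Unconfined: ΔV_u = Sy × A × Δh_u = 0.078 × 5.37 × 10^6 × 3.3 = 1.382 × 10^6 m³
Confined: ΔV_c = S × A × Δh_c = 4.2 × 10^-5 × 5.37 × 10^6 × 3.7 = 834.5 m³
Total ΔV = 1.382 × 10^6 + 834.5 = 1.383 × 10^6 m³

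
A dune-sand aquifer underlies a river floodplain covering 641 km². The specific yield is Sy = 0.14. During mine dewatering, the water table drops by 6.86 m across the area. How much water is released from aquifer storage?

ΔV ≈ 6.16 × 10^8 m³

A = 641 km² = 6.41 × 10^8 m²
ΔV = Sy × A × Δh = 0.14 × 6.41 × 10^8 m² × 6.86 m = 6.156 × 10^8 m³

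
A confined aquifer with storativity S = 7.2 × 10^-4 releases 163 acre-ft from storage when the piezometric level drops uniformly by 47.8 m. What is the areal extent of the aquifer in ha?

ΔV = 163 acre-ft = 2.011 × 10^5 m³
A = ΔV / (S × Δh) = 2.011 × 10^5 / (7.2 × 10^-4 × 47.8) = 5.842 × 10^6 m²
A = 5.842 × 10^6 m² = 584.2 ha

A ≈ 584 ha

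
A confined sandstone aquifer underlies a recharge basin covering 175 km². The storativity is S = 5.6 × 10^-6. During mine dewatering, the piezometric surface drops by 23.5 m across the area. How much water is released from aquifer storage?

ΔV ≈ 23000 m³

A = 175 km² = 1.75 × 10^8 m²
ΔV = S × A × Δh = 5.6 × 10^-6 × 1.75 × 10^8 m² × 23.5 m = 23030 m³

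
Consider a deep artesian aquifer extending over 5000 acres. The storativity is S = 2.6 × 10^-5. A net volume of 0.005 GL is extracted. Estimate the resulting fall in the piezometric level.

Δh ≈ 9.5 m

A = 5000 acres = 2.023 × 10^7 m²
ΔV = 0.005 GL = 5000 m³
Δh = ΔV / (S × A) = 5000 m³ / (2.6 × 10^-5 × 2.023 × 10^7 m²) = 9.504 m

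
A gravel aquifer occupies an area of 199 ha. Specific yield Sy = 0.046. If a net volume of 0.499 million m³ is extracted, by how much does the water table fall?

Δh ≈ 5.45 m

A = 199 ha = 1.99 × 10^6 m²
ΔV = 0.499 million m³ = 4.99 × 10^5 m³
Δh = ΔV / (Sy × A) = 4.99 × 10^5 m³ / (0.046 × 1.99 × 10^6 m²) = 5.451 m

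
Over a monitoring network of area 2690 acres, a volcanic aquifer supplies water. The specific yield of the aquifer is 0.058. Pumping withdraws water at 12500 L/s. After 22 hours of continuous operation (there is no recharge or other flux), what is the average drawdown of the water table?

A = 2690 acres = 1.089 × 10^7 m²
Q = 12500 L/s = 1.08 × 10^6 m³/d
t = 22 hours = 0.9167 d
ΔV = Q × t = 1.08 × 10^6 m³/d × 0.9167 d = 9.9 × 10^5 m³
Δh = ΔV / (Sy × A) = 9.9 × 10^5 / (0.058 × 1.089 × 10^7) = 1.568 m

Δh ≈ 1.57 m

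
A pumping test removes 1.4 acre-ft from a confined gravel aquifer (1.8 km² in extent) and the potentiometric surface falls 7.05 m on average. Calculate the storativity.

S ≈ 1.4 × 10^-4

A = 1.8 km² = 1.8 × 10^6 m²
ΔV = 1.4 acre-ft = 1727 m³
S = ΔV / (A × Δh) = 1727 m³ / (1.8 × 10^6 m² × 7.05 m) = 1.361 × 10^-4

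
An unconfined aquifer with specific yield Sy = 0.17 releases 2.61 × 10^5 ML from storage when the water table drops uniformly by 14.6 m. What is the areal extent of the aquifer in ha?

A ≈ 10500 ha

ΔV = 2.61 × 10^5 ML = 2.61 × 10^8 m³
A = ΔV / (Sy × Δh) = 2.61 × 10^8 / (0.17 × 14.6) = 1.052 × 10^8 m²
A = 1.052 × 10^8 m² = 10520 ha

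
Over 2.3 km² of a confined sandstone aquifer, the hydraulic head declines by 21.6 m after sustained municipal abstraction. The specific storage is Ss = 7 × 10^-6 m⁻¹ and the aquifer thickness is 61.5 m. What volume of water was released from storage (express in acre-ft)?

S = Ss × b = 7 × 10^-6 m⁻¹ × 61.5 m = 4.305 × 10^-4
A = 2.3 km² = 2.3 × 10^6 m²
ΔV = S × A × Δh = 4.305 × 10^-4 × 2.3 × 10^6 m² × 21.6 m = 21390 m³
ΔV = 21390 m³ = 17.34 acre-ft

ΔV ≈ 17.3 acre-ft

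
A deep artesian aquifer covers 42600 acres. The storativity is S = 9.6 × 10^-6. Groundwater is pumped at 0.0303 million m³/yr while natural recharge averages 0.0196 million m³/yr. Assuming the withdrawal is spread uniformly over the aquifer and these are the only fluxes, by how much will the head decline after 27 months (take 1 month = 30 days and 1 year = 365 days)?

A = 42600 acres = 1.724 × 10^8 m²
Net abstraction = 0.0303 − 0.0196 = 0.0107 million m³/yr
Q_net = 0.0107 million m³/yr = 29.32 m³/d
t = 27 months = 810 d
ΔV = Q × t = 29.32 m³/d × 810 d = 23750 m³
Δh = ΔV / (S × A) = 23750 / (9.6 × 10^-6 × 1.724 × 10^8) = 14.35 m

Δh ≈ 14.3 m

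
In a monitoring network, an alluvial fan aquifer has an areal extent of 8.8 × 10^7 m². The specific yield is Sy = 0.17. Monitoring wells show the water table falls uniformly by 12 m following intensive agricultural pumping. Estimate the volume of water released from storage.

ΔV = Sy × A × Δh = 0.17 × 8.8 × 10^7 m² × 12 m = 1.795 × 10^8 m³

ΔV ≈ 1.8 × 10^8 m³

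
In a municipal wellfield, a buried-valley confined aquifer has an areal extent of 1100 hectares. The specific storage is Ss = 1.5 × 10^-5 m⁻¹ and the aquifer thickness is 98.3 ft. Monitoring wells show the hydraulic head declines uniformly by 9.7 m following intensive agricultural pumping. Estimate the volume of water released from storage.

b = 98.3 ft = 29.96 m
S = Ss × b = 1.5 × 10^-5 m⁻¹ × 29.96 m = 4.494 × 10^-4
A = 1100 hectares = 1.1 × 10^7 m²
ΔV = S × A × Δh = 4.494 × 10^-4 × 1.1 × 10^7 m² × 9.7 m = 47950 m³

ΔV ≈ 48000 m³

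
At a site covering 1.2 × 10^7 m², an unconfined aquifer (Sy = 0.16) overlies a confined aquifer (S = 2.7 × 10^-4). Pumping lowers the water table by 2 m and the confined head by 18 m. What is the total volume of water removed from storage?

Unconfined: ΔV_u = Sy × A × Δh_u = 0.16 × 1.2 × 10^7 × 2 = 3.84 × 10^6 m³
Confined: ΔV_c = S × A × Δh_c = 2.7 × 10^-4 × 1.2 × 10^7 × 18 = 58320 m³
Total ΔV = 3.84 × 10^6 + 58320 = 3.898 × 10^6 m³

ΔV ≈ 3.9 × 10^6 m³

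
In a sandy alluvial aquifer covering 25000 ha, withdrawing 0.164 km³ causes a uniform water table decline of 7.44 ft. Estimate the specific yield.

A = 25000 ha = 2.5 × 10^8 m²
Δh = 7.44 ft = 2.268 m
ΔV = 0.164 km³ = 1.64 × 10^8 m³
Sy = ΔV / (A × Δh) = 1.64 × 10^8 m³ / (2.5 × 10^8 m² × 2.268 m) = 0.2893

Sy ≈ 0.29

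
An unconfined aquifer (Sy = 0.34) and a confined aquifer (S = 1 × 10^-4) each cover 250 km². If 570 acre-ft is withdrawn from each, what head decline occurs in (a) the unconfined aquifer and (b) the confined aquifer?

A = 250 km² = 2.5 × 10^8 m²
ΔV = 570 acre-ft = 7.031 × 10^5 m³
Unconfined: Δh_u = ΔV/(Sy·A) = 7.031 × 10^5/(0.34 × 2.5 × 10^8) = 0.008272 m
Confined: Δh_c = ΔV/(S·A) = 7.031 × 10^5/(1 × 10^-4 × 2.5 × 10^8) = 28.12 m

Δh_u ≈ 0.00827 m; Δh_c ≈ 28.1 m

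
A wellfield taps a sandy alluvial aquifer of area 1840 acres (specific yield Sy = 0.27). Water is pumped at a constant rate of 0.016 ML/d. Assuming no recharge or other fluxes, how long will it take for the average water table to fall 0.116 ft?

A = 1840 acres = 7.446 × 10^6 m²
Δh = 0.116 ft = 0.03536 m
ΔV = Sy × A × Δh = 0.27 × 7.446 × 10^6 × 0.03536 = 71080 m³
Q = 0.016 ML/d = 16 m³/d
t = ΔV / Q = 71080 m³ / 16 m³/d = 4443 d

t ≈ 4440 days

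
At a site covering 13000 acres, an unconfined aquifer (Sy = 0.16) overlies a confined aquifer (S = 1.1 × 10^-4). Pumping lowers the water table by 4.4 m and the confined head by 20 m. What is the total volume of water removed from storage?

A = 13000 acres = 5.261 × 10^7 m²
Unconfined: ΔV_u = Sy × A × Δh_u = 0.16 × 5.261 × 10^7 × 4.4 = 3.704 × 10^7 m³
Confined: ΔV_c = S × A × Δh_c = 1.1 × 10^-4 × 5.261 × 10^7 × 20 = 1.157 × 10^5 m³
Total ΔV = 3.704 × 10^7 + 1.157 × 10^5 = 3.715 × 10^7 m³

ΔV ≈ 3.72 × 10^7 m³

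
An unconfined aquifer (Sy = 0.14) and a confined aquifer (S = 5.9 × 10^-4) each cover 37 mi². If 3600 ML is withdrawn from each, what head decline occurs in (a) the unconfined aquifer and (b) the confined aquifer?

A = 37 mi² = 9.583 × 10^7 m²
ΔV = 3600 ML = 3.6 × 10^6 m³
Unconfined: Δh_u = ΔV/(Sy·A) = 3.6 × 10^6/(0.14 × 9.583 × 10^7) = 0.2683 m
Confined: Δh_c = ΔV/(S·A) = 3.6 × 10^6/(5.9 × 10^-4 × 9.583 × 10^7) = 63.67 m

Δh_u ≈ 0.268 m; Δh_c ≈ 63.7 m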